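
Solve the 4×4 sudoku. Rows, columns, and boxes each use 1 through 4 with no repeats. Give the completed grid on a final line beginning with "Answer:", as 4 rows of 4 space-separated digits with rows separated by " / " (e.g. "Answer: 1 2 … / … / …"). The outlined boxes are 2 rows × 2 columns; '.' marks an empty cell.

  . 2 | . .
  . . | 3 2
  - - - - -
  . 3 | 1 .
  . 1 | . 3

Step 1. [r3c4∈{4}] only 4 remains possible at r3c4. So r3c4=4.
Step 2. [r4c1∈{2,4}] 4 has one home in row 4: r4c1, so r4c1=4.
Step 3. [r1c4∈{1}] r1c4's peers cover all but 1 ⇒ r1c4=1.
Step 4. [r2c2∈{4}] r2c2 is down to just 4 ⇒ r2c2=4.
Step 5. [r2c1∈{1}] r2c1's peers cover all but 1, so r2c1=1.
Step 6. [r1c1∈{3}] r1c1 has the single candidate 3. So r1c1=3.
Step 7. [r4c3∈{2}] nothing but 2 survives at r4c3. So r4c3=2.
Step 8. [r3c1∈{2}] r3c1 is down to just 2. So r3c1=2.
Step 9. [r1c3∈{4}] r1c3's peers cover all but 4 ⇒ r1c3=4.

Answer: 3 2 4 1 / 1 4 3 2 / 2 3 1 4 / 4 1 2 3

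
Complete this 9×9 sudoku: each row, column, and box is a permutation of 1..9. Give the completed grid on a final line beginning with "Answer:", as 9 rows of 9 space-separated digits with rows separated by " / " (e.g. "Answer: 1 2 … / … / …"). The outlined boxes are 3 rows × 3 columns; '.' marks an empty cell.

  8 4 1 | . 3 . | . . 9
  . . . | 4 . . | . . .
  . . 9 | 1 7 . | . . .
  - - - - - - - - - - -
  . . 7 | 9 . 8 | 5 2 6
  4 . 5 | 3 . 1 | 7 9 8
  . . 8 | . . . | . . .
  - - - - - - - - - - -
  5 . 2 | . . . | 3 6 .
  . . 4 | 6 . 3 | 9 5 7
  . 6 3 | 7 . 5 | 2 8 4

Step 1. [r6c1∈{1,2,3,6,9}] r6c1 is the only open cell in box 4 admitting 6. So r6c1=6.
Step 2. [r2c5∈{2,5,6,8,9}] across box 2, 8 lands solely at r2c5, so r2c5=8.
Step 3. [r8c1∈{1}] nothing but 1 survives at r8c1. So r8c1=1.
Step 4. [r4c1∈{3}] r4c1 is down to just 3. So r4c1=3.
Step 5. [r3c1∈{2}] nothing but 2 survives at r3c1. So r3c1=2.
Step 6. [r2c9∈{1,2,3,5}] r2c9 is the only open cell in col 9 admitting 2 ⇒ r2c9=2.
Step 7. [r2c2∈{3,5,7}] row 2 places 5 nowhere but r2c2. So r2c2=5.
Step 8. [r2c8∈{1,3,7}] 3 has one home in row 2: r2c8. So r2c8=3.
Step 9. [r6c8∈{1,4}] 1 has one home in col 8: r6c8, so r6c8=1.
Step 10. [r6c5∈{2,4,5}] in col 5, 5 fits only at r6c5, so r6c5=5.
Step 11. [r6c4∈{2}] r6c4's peers cover all but 2, so r6c4=2.
Step 12. [r3c6∈{6}] only 6 remains possible at r3c6 ⇒ r3c6=6.
Step 13. [r7c2∈{7,8,9}] across row 7, 7 lands solely at r7c2, so r7c2=7.
Step 14. [r4c5∈{4}] r4c5's peers cover all but 4. So r4c5=4.
Step 15. [r9c5∈{1,9}] 1 has one home in row 9: r9c5. So r9c5=1.
Step 16. [r3c8∈{4}] nothing but 4 survives at r3c8. So r3c8=4.
Step 17. [r2c7∈{1,6}] across row 2, 1 lands solely at r2c7, so r2c7=1.
Step 18. [r2c6∈{9}] r2c6 is down to just 9 ⇒ r2c6=9.
Step 19. [r7c5∈{9}] nothing but 9 survives at r7c5, so r7c5=9.
Step 20. [r3c7∈{8}] r3c7's peers cover all but 8 ⇒ r3c7=8.
Step 21. [r5c5∈{6}] nothing but 6 survives at r5c5. So r5c5=6.
Step 22. [r3c9∈{5}] only 5 remains possible at r3c9, so r3c9=5.
Step 23. [r7c4∈{8}] r7c4 is down to just 8. So r7c4=8.
Step 24. [r8c2∈{8}] r8c2 is down to just 8 ⇒ r8c2=8.
Step 25. [r6c9∈{3}] r6c9's peers cover all but 3 ⇒ r6c9=3.
Step 26. [r3c2∈{3}] r3c2 has the single candidate 3, so r3c2=3.
Step 27. [r6c7∈{4}] r6c7 is down to just 4 ⇒ r6c7=4.
Step 28. [r6c2∈{9}] r6c2 has the single candidate 9, so r6c2=9.
Step 29. [r9c1∈{9}] nothing but 9 survives at r9c1 ⇒ r9c1=9.
Step 30. [r1c6∈{2}] r1c6's peers cover all but 2 ⇒ r1c6=2.
Step 31. [r4c2∈{1}] r4c2 has the single candidate 1 ⇒ r4c2=1.
Step 32. [r2c1∈{7}] r2c1's peers cover all but 7 ⇒ r2c1=7.
Step 33. [r2c3∈{6}] r2c3's peers cover all but 6. So r2c3=6.
Step 34. [r5c2∈{2}] r5c2 has the single candidate 2 ⇒ r5c2=2.
Step 35. [r8c5∈{2}] r8c5 has the single candidate 2. So r8c5=2.
Step 36. [r1c7∈{6}] nothing but 6 survives at r1c7 ⇒ r1c7=6.
Step 37. [r1c4∈{5}] r1c4 is down to just 5 ⇒ r1c4=5.
Step 38. [r7c6∈{4}] r7c6's peers cover all but 4 ⇒ r7c6=4.
Step 39. [r6c6∈{7}] nothing but 7 survives at r6c6, so r6c6=7.
Step 40. [r1c8∈{7}] r1c8's peers cover all but 7, so r1c8=7.
Step 41. [r7c9∈{1}] only 1 remains possible at r7c9 ⇒ r7c9=1.

Answer: 8 4 1 5 3 2 6 7 9 / 7 5 6 4 8 9 1 3 2 / 2 3 9 1 7 6 8 4 5 / 3 1 7 9 4 8 5 2 6 / 4 2 5 3 6 1 7 9 8 / 6 9 8 2 5 7 4 1 3 / 5 7 2 8 9 4 3 6 1 / 1 8 4 6 2 3 9 5 7 / 9 6 3 7 1 5 2 8 4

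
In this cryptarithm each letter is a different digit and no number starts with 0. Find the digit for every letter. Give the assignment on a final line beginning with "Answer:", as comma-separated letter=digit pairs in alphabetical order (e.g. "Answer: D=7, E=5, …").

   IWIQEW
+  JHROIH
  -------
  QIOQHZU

Step 1. [col 1: W + H ≡ U (mod 10)] no forcing yet in column 1 (carry-in 0); W=8 is free and consistent — try it ⇒ W=8.
Step 2. [Q] Q is the leading digit of a 7-digit sum of two 6-digit numbers; the final carry is exactly 1 ⇒ Q=1.
Step 3. [col 1: W + H ≡ U (mod 10)] several values work for U in column 1 (W + H ≡ U (mod 10), carry-in 0); try U=2 ⇒ U=2.
Step 4. [col 1: W + H ≡ U (mod 10)] column 1 reads W+H+carry(0)=U with W=8, U=2; with digits 1,2,8 already taken and all letters distinct, the only value for H is 4. So H=4.
Step 5. [col 2: E + I ≡ Z (mod 10)] column 2 (E + I ≡ Z (mod 10), carry-in 1) doesn't pin I yet; pick I=6 and continue ⇒ I=6.
Step 6. [col 2: E + I ≡ Z (mod 10)] Z=7 is one option consistent with column 2 (E + I ≡ Z (mod 10), carry-in 1) — take it. So Z=7.
Step 7. [col 2: E + I ≡ Z (mod 10)] column 2 reads E+I+carry(1)=Z with I=6, Z=7; with digits 1,2,4,6,7,8 already taken and all letters distinct, the only value for E is 0. So E=0.
Step 8. [col 3: Q + O ≡ H (mod 10)] from column 3 (Q=1, H=4, carry-in 0, digits 0,1,2,4,6,7,8 already taken and all letters distinct): O must equal 3, so O=3.
Step 9. [col 4: I + R ≡ Q (mod 10)] from column 4 (I=6, Q=1, carry-in 0, digits 0,1,2,3,4,6,7,8 already taken and all letters distinct): R must equal 5 ⇒ R=5.
Step 10. [col 6: I + J ≡ I (mod 10)] column 6 reads I+J+carry(1)=I with I=6; with digits 0,1,2,3,4,5,6,7,8 already taken and all letters distinct, the only value for J is 9. So J=9.

Answer: E=0, H=4, I=6, J=9, O=3, Q=1, R=5, U=2, W=8, Z=7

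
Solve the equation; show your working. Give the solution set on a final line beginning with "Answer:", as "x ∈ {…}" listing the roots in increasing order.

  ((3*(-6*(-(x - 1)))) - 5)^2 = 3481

Step 1. [((3*(-6*(-(x - 1)))) - 5)^2 = 3481] √ both sides: 3481 ≥ 0 gives two branches ⇒ sqrt: (3*(-6*(-(x - 1)))) - 5 = 59 or -59.
Step 2. [(3*(-6*(-(x - 1)))) - 5 = 59 or -59] add 5: x sits inside (… - 5). So sub: 3*(-6*(-(x - 1))) = 64 or -54.
Step 3. [3*(-6*(-(x - 1))) = 64 or -54] 3 out front; divide by 3, so div: -6*(-(x - 1)) = 64/3 or -18.
Step 4. [-6*(-(x - 1)) = 64/3 or -18] -6 out front; divide by -6 ⇒ div: -(x - 1) = -32/9 or 3.
Step 5. [-(x - 1) = -32/9 or 3] flip signs both sides ⇒ neg: x - 1 = 32/9 or -3.
Step 6. [x - 1 = 32/9 or -3] 1 comes off first (add 1), so sub: x = 41/9 or -2.

Answer: x ∈ {-2, 41/9}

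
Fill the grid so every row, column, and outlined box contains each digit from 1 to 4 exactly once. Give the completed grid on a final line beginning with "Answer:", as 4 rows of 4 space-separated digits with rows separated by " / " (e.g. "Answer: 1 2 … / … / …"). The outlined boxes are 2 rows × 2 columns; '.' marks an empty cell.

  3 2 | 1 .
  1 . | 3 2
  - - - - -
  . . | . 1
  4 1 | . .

Step 1. [r4c3∈{2}] nothing but 2 survives at r4c3 ⇒ r4c3=2.
Step 2. [r1c4∈{4}] r1c4's peers cover all but 4 ⇒ r1c4=4.
Step 3. [r3c3∈{4}] only 4 remains possible at r3c3, so r3c3=4.
Step 4. [r3c2∈{3}] nothing but 3 survives at r3c2, so r3c2=3.
Step 5. [r3c1∈{2}] r3c1's peers cover all but 2 ⇒ r3c1=2.
Step 6. [r4c4∈{3}] nothing but 3 survives at r4c4 ⇒ r4c4=3.
Step 7. [r2c2∈{4}] r2c2 is down to just 4, so r2c2=4.

Answer: 3 2 1 4 / 1 4 3 2 / 2 3 4 1 / 4 1 2 3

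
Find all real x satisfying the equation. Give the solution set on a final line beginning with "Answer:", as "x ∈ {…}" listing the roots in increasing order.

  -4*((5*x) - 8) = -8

Step 1. [-4*((5*x) - 8) = -8] -4 out front; divide by -4. So div: (5*x) - 8 = 2.
Step 2. [(5*x) - 8 = 2] -8 is outermost — add 8 both sides. So sub: 5*x = 10.
Step 3. [5*x = 10] 5·(inner) — divide through by 5. So div: x = 2.

Answer: x ∈ {2}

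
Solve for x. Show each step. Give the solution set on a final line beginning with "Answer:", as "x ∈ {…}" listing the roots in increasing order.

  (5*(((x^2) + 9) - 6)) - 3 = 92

Step 1. [(5*(((x^2) + 9) - 6)) - 3 = 92] add 3: x sits inside (… - 3), so sub: 5*(((x^2) + 9) - 6) = 95.
Step 2. [5*(((x^2) + 9) - 6) = 95] 5·(inner) — divide through by 5 ⇒ div: ((x^2) + 9) - 6 = 19.
Step 3. [((x^2) + 9) - 6 = 19] the outer -6 inverts by adding 6, so sub: (x^2) + 9 = 25.
Step 4. [(x^2) + 9 = 25] the outer +9 inverts by subtracting 9, so sub: x^2 = 16.
Step 5. [x^2 = 16] √ both sides: 16 ≥ 0 gives two branches ⇒ sqrt: x = 4 or -4.

Answer: x ∈ {-4, 4}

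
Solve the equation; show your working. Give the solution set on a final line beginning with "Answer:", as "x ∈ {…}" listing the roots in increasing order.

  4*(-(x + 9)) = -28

Step 1. [4*(-(x + 9)) = -28] 4·(inner) — divide through by 4, so div: -(x + 9) = -7.
Step 2. [-(x + 9) = -7] leading − — multiply by −1, so neg: x + 9 = 7.
Step 3. [x + 9 = 7] +9 is outermost — subtract 9 both sides, so sub: x = -2.

Answer: x ∈ {-2}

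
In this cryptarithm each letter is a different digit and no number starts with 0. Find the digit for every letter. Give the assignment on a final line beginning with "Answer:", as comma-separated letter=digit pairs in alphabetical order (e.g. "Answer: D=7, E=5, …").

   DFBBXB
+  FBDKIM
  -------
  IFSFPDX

Step 1. [I] I is the leading digit of a 7-digit sum of two 6-digit numbers; the final carry is exactly 1, so I=1.
Step 2. [col 1: B + M ≡ X (mod 10)] several values work for X in column 1 (B + M ≡ X (mod 10), carry-in 0); try X=8, so X=8.
Step 3. [col 1: B + M ≡ X (mod 10)] B=5 is one option consistent with column 1 (B + M ≡ X (mod 10), carry-in 0) — take it, so B=5.
Step 4. [col 1: B + M ≡ X (mod 10)] column 1 reads B+M+carry(0)=X with B=5, X=8; with digits 1,5,8 already taken and all letters distinct, the only value for M is 3 ⇒ M=3.
Step 5. [col 2: X + I ≡ D (mod 10)] column 2 reads X+I+carry(0)=D with X=8, I=1; with digits 1,3,5,8 already taken and all letters distinct, the only value for D is 9, so D=9.
Step 6. [col 3: B + K ≡ P (mod 10)] column 3 (B + K ≡ P (mod 10), carry-in 0) doesn't pin P yet; pick P=7 and continue ⇒ P=7.
Step 7. [col 3: B + K ≡ P (mod 10)] column 3: given B=5, P=7, carry-in 0, and digits 1,3,5,7,8,9 already taken and all letters distinct, B+K≡P (mod 10) forces K=2. So K=2.
Step 8. [col 4: B + D ≡ F (mod 10)] column 4: given B=5, D=9, carry-in 0, and digits 1,2,3,5,7,8,9 already taken and all letters distinct, B+D≡F (mod 10) forces F=4 ⇒ F=4.
Step 9. [col 5: F + B ≡ S (mod 10)] in column 5 we have F+B≡S with carry-in 1; given F=4, B=5 and digits 1,2,3,4,5,7,8,9 already taken and all letters distinct, that pins S to 0 ⇒ S=0.

Answer: B=5, D=9, F=4, I=1, K=2, M=3, P=7, S=0, X=8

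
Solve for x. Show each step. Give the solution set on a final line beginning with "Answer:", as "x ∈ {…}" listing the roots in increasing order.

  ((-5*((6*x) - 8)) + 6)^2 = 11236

Step 1. [((-5*((6*x) - 8)) + 6)^2 = 11236] LHS squared, RHS 11236 ≥ 0: apply √ (±) ⇒ sqrt: (-5*((6*x) - 8)) + 6 = 106 or -106.
Step 2. [(-5*((6*x) - 8)) + 6 = 106 or -106] peel the +6: subtract 6 from each side. So sub: -5*((6*x) - 8) = 100 or -112.
Step 3. [-5*((6*x) - 8) = 100 or -112] -5 out front; divide by -5, so div: (6*x) - 8 = -20 or 112/5.
Step 4. [(6*x) - 8 = -20 or 112/5] -8 is outermost — add 8 both sides. So sub: 6*x = -12 or 152/5.
Step 5. [6*x = -12 or 152/5] leading coefficient 6: divide by 6. So div: x = -2 or 76/15.

Answer: x ∈ {-2, 76/15}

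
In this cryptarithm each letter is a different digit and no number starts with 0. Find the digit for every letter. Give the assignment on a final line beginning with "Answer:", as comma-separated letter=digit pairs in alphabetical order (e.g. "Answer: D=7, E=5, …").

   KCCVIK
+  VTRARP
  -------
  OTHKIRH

Step 1. [O] O is the leading digit of a 7-digit sum of two 6-digit numbers; the final carry is exactly 1 ⇒ O=1.
Step 2. [col 1: K + P ≡ H (mod 10)] no forcing yet in column 1 (carry-in 0); K=5 is free and consistent — try it ⇒ K=5.
Step 3. [col 1: K + P ≡ H (mod 10)] column 1 (K + P ≡ H (mod 10), carry-in 0) doesn't pin H yet; pick H=9 and continue ⇒ H=9.
Step 4. [col 1: K + P ≡ H (mod 10)] column 1 reads K+P+carry(0)=H with K=5, H=9; with digits 1,5,9 already taken and all letters distinct, the only value for P is 4 ⇒ P=4.
Step 5. [col 2: I + R ≡ R (mod 10)] column 2: given nothing yet, carry-in 0, and digits 1,4,5,9 already taken and all letters distinct, I+R≡R (mod 10) forces I=0, so I=0.
Step 6. [col 2: I + R ≡ R (mod 10)] several values work for R in column 2 (I + R ≡ R (mod 10), carry-in 0); try R=8. So R=8.
Step 7. [col 3: V + A ≡ I (mod 10)] A=3 is one option consistent with column 3 (V + A ≡ I (mod 10), carry-in 0) — take it, so A=3.
Step 8. [col 3: V + A ≡ I (mod 10)] from column 3 (A=3, I=0, carry-in 0, digits 0,1,3,4,5,8,9 already taken and all letters distinct): V must equal 7 ⇒ V=7.
Step 9. [col 4: C + R ≡ K (mod 10)] in column 4 we have C+R≡K with carry-in 1; given R=8, K=5 and digits 0,1,3,4,5,7,8,9 already taken and all letters distinct, that pins C to 6 ⇒ C=6.
Step 10. [col 5: C + T ≡ H (mod 10)] in column 5 we have C+T≡H with carry-in 1; given C=6, H=9 and digits 0,1,3,4,5,6,7,8,9 already taken and all letters distinct, that pins T to 2. So T=2.

Answer: A=3, C=6, H=9, I=0, K=5, O=1, P=4, R=8, T=2, V=7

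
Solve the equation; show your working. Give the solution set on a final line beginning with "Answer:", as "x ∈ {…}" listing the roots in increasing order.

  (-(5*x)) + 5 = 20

Step 1. [(-(5*x)) + 5 = 20] 5 comes off first (subtract 5) ⇒ sub: -(5*x) = 15.
Step 2. [-(5*x) = 15] leading − — multiply by −1, so neg: 5*x = -15.
Step 3. [5*x = -15] 5·(inner) — divide through by 5 ⇒ div: x = -3.

Answer: x ∈ {-3}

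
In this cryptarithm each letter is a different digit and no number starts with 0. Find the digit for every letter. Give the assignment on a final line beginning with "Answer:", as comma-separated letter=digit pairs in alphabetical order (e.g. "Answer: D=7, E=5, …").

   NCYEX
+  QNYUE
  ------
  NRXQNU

Step 1. [N] N is the leading digit of a 6-digit sum of two 5-digit numbers; the final carry is exactly 1. So N=1.
Step 2. [col 1: X + E ≡ U (mod 10)] column 1 (X + E ≡ U (mod 10), carry-in 0) doesn't pin U yet; pick U=3 and continue ⇒ U=3.
Step 3. [col 1: X + E ≡ U (mod 10)] X=6 is one option consistent with column 1 (X + E ≡ U (mod 10), carry-in 0) — take it. So X=6.
Step 4. [col 1: X + E ≡ U (mod 10)] in column 1 we have X+E≡U with carry-in 0; given X=6, U=3 and digits 1,3,6 already taken and all letters distinct, that pins E to 7 ⇒ E=7.
Step 5. [col 3: Y + Y ≡ Q (mod 10)] Y=4 is one option consistent with column 3 (Y + Y ≡ Q (mod 10), carry-in 1) — take it ⇒ Y=4.
Step 6. [col 3: Y + Y ≡ Q (mod 10)] in column 3 we have Y+Y≡Q with carry-in 1; given Y=4 and digits 1,3,4,6,7 already taken and all letters distinct, that pins Q to 9 ⇒ Q=9.
Step 7. [col 4: C + N ≡ X (mod 10)] from column 4 (N=1, X=6, carry-in 0, digits 1,3,4,6,7,9 already taken and all letters distinct): C must equal 5 ⇒ C=5.
Step 8. [col 5: N + Q ≡ R (mod 10)] column 5: given N=1, Q=9, carry-in 0, and digits 1,3,4,5,6,7,9 already taken and all letters distinct, N+Q≡R (mod 10) forces R=0 ⇒ R=0.

Answer: C=5, E=7, N=1, Q=9, R=0, U=3, X=6, Y=4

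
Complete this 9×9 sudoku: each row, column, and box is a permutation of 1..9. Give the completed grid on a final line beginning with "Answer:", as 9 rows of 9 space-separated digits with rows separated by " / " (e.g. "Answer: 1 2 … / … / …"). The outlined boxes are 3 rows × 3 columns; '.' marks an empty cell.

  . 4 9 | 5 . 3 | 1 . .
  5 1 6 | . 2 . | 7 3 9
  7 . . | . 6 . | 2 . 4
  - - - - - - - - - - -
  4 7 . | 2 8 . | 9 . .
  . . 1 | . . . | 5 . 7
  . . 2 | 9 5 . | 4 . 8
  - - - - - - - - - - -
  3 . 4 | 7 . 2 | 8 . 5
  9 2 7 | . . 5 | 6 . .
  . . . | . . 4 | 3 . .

Step 1. [r8c9∈{1}] nothing but 1 survives at r8c9, so r8c9=1.
Step 2. [r6c1∈{6}] r6c1's peers cover all but 6. So r6c1=6.
Step 3. [r8c4∈{3,8}] row 8 places 8 nowhere but r8c4 ⇒ r8c4=8.
Step 4. [r5c4∈{3,4,6}] r5c4 is the only open cell in col 4 admitting 3, so r5c4=3.
Step 5. [r9c1∈{1,8}] col 1 places 1 nowhere but r9c1. So r9c1=1.
Step 6. [r9c2∈{5,6,8}] in col 2, 5 fits only at r9c2. So r9c2=5.
Step 7. [r5c6∈{6}] only 6 remains possible at r5c6 ⇒ r5c6=6.
Step 8. [r4c6∈{1}] r4c6 has the single candidate 1. So r4c6=1.
Step 9. [r4c8∈{6}] only 6 remains possible at r4c8. So r4c8=6.
Step 10. [r7c8∈{9}] r7c8 has the single candidate 9. So r7c8=9.
Step 11. [r5c1∈{8}] r5c1's peers cover all but 8 ⇒ r5c1=8.
Step 12. [r3c2∈{3,8}] r3c2 is the only open cell in col 2 admitting 8, so r3c2=8.
Step 13. [r5c8∈{2}] r5c8 is down to just 2, so r5c8=2.
Step 14. [r3c3∈{3}] nothing but 3 survives at r3c3. So r3c3=3.
Step 15. [r6c2∈{3}] only 3 remains possible at r6c2 ⇒ r6c2=3.
Step 16. [r6c6∈{7}] only 7 remains possible at r6c6. So r6c6=7.
Step 17. [r8c8∈{4}] nothing but 4 survives at r8c8. So r8c8=4.
Step 18. [r4c3∈{5}] nothing but 5 survives at r4c3 ⇒ r4c3=5.
Step 19. [r3c4∈{1}] r3c4's peers cover all but 1, so r3c4=1.
Step 20. [r5c2∈{9}] r5c2's peers cover all but 9, so r5c2=9.
Step 21. [r5c5∈{4}] nothing but 4 survives at r5c5. So r5c5=4.
Step 22. [r1c5∈{7}] only 7 remains possible at r1c5. So r1c5=7.
Step 23. [r9c5∈{9}] nothing but 9 survives at r9c5, so r9c5=9.
Step 24. [r2c6∈{8}] only 8 remains possible at r2c6. So r2c6=8.
Step 25. [r1c9∈{6}] r1c9's peers cover all but 6. So r1c9=6.
Step 26. [r6c8∈{1}] r6c8 has the single candidate 1. So r6c8=1.
Step 27. [r9c9∈{2}] only 2 remains possible at r9c9 ⇒ r9c9=2.
Step 28. [r7c2∈{6}] only 6 remains possible at r7c2, so r7c2=6.
Step 29. [r3c6∈{9}] r3c6 is down to just 9. So r3c6=9.
Step 30. [r1c1∈{2}] r1c1 has the single candidate 2 ⇒ r1c1=2.
Step 31. [r9c8∈{7}] r9c8 is down to just 7. So r9c8=7.
Step 32. [r7c5∈{1}] nothing but 1 survives at r7c5 ⇒ r7c5=1.
Step 33. [r9c4∈{6}] nothing but 6 survives at r9c4. So r9c4=6.
Step 34. [r1c8∈{8}] r1c8 has the single candidate 8, so r1c8=8.
Step 35. [r9c3∈{8}] r9c3 has the single candidate 8, so r9c3=8.
Step 36. [r4c9∈{3}] r4c9 has the single candidate 3, so r4c9=3.
Step 37. [r8c5∈{3}] r8c5's peers cover all but 3. So r8c5=3.
Step 38. [r2c4∈{4}] only 4 remains possible at r2c4 ⇒ r2c4=4.
Step 39. [r3c8∈{5}] r3c8 has the single candidate 5. So r3c8=5.

Answer: 2 4 9 5 7 3 1 8 6 / 5 1 6 4 2 8 7 3 9 / 7 8 3 1 6 9 2 5 4 / 4 7 5 2 8 1 9 6 3 / 8 9 1 3 4 6 5 2 7 / 6 3 2 9 5 7 4 1 8 / 3 6 4 7 1 2 8 9 5 / 9 2 7 8 3 5 6 4 1 / 1 5 8 6 9 4 3 7 2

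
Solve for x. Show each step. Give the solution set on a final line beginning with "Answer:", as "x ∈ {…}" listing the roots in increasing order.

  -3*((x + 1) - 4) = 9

Step 1. [-3*((x + 1) - 4) = 9] -3 out front; divide by -3 ⇒ div: (x + 1) - 4 = -3.
Step 2. [(x + 1) - 4 = -3] add 4: x sits inside (… - 4). So sub: x + 1 = 1.
Step 3. [x + 1 = 1] 1 comes off first (subtract 1), so sub: x = 0.

Answer: x ∈ {0}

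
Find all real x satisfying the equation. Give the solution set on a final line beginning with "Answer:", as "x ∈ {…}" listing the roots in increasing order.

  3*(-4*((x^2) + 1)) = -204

Step 1. [3*(-4*((x^2) + 1)) = -204] divide by the outer 3, so div: -4*((x^2) + 1) = -68.
Step 2. [-4*((x^2) + 1) = -68] leading coefficient -4: divide by -4, so div: (x^2) + 1 = 17.
Step 3. [(x^2) + 1 = 17] subtract 1: x sits inside (… + 1). So sub: x^2 = 16.
Step 4. [x^2 = 16] √ both sides: 16 ≥ 0 gives two branches. So sqrt: x = 4 or -4.

Answer: x ∈ {-4, 4}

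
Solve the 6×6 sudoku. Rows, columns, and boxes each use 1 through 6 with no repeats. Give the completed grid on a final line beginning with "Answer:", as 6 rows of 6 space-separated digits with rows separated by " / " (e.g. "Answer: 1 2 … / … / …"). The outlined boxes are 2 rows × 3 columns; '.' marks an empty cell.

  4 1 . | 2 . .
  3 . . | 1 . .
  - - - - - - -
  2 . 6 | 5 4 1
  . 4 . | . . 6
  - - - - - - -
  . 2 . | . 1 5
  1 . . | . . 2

Step 1. [r1c3∈{5}] nothing but 5 survives at r1c3. So r1c3=5.
Step 2. [r4c4∈{3}] r4c4 has the single candidate 3. So r4c4=3.
Step 3. [r6c5∈{3,6}] r6c5 is the only open cell in box 6 admitting 3 ⇒ r6c5=3.
Step 4. [r5c1∈{6}] r5c1 has the single candidate 6 ⇒ r5c1=6.
Step 5. [r5c4∈{4}] r5c4 is down to just 4 ⇒ r5c4=4.
Step 6. [r2c5∈{5,6}] row 2 places 5 nowhere but r2c5. So r2c5=5.
Step 7. [r4c3∈{1}] r4c3 is down to just 1. So r4c3=1.
Step 8. [r4c5∈{2}] r4c5 has the single candidate 2, so r4c5=2.
Step 9. [r6c3∈{4}] r6c3's peers cover all but 4 ⇒ r6c3=4.
Step 10. [r6c2∈{5}] only 5 remains possible at r6c2 ⇒ r6c2=5.
Step 11. [r2c6∈{4}] r2c6 has the single candidate 4. So r2c6=4.
Step 12. [r3c2∈{3}] nothing but 3 survives at r3c2. So r3c2=3.
Step 13. [r6c4∈{6}] r6c4 is down to just 6. So r6c4=6.
Step 14. [r4c1∈{5}] r4c1 has the single candidate 5 ⇒ r4c1=5.
Step 15. [r1c5∈{6}] r1c5 is down to just 6 ⇒ r1c5=6.
Step 16. [r1c6∈{3}] r1c6 has the single candidate 3, so r1c6=3.
Step 17. [r5c3∈{3}] only 3 remains possible at r5c3 ⇒ r5c3=3.
Step 18. [r2c2∈{6}] r2c2's peers cover all but 6. So r2c2=6.
Step 19. [r2c3∈{2}] r2c3 is down to just 2 ⇒ r2c3=2.

Answer: 4 1 5 2 6 3 / 3 6 2 1 5 4 / 2 3 6 5 4 1 / 5 4 1 3 2 6 / 6 2 3 4 1 5 / 1 5 4 6 3 2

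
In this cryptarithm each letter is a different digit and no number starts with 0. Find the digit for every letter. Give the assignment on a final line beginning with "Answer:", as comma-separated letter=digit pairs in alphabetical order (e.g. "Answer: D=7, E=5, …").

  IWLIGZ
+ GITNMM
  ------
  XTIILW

Step 1. [col 1: Z + M ≡ W (mod 10)] several values work for M in column 1 (Z + M ≡ W (mod 10), carry-in 0); try M=1, so M=1.
Step 2. [col 1: Z + M ≡ W (mod 10)] Z=2 is one option consistent with column 1 (Z + M ≡ W (mod 10), carry-in 0) — take it ⇒ Z=2.
Step 3. [col 1: Z + M ≡ W (mod 10)] column 1: given Z=2, M=1, carry-in 0, and digits 1,2 already taken and all letters distinct, Z+M≡W (mod 10) forces W=3, so W=3.
Step 4. [col 2: G + M ≡ L (mod 10)] no forcing yet in column 2 (carry-in 0); G=5 is free and consistent — try it ⇒ G=5.
Step 5. [col 2: G + M ≡ L (mod 10)] from column 2 (G=5, M=1, carry-in 0, digits 1,2,3,5 already taken and all letters distinct): L must equal 6. So L=6.
Step 6. [col 3: I + N ≡ I (mod 10)] in column 3 we have I+N≡I with carry-in 0; given nothing yet and digits 1,2,3,5,6 already taken and all letters distinct, that pins N to 0. So N=0.
Step 7. [col 3: I + N ≡ I (mod 10)] column 3 (I + N ≡ I (mod 10), carry-in 0) doesn't pin I yet; pick I=4 and continue, so I=4.
Step 8. [col 4: L + T ≡ I (mod 10)] column 4 reads L+T+carry(0)=I with L=6, I=4; with digits 0,1,2,3,4,5,6 already taken and all letters distinct, the only value for T is 8 ⇒ T=8.
Step 9. [col 6: I + G ≡ X (mod 10)] column 6 reads I+G+carry(0)=X with I=4, G=5; with digits 0,1,2,3,4,5,6,8 already taken and all letters distinct, the only value for X is 9. So X=9.

Answer: G=5, I=4, L=6, M=1, N=0, T=8, W=3, X=9, Z=2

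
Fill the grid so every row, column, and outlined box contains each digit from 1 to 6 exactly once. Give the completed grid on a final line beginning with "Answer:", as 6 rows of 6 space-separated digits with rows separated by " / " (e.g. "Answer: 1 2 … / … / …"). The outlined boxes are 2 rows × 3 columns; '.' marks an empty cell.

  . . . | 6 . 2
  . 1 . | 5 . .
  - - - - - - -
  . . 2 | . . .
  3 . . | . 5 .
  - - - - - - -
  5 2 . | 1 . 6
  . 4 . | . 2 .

Step 1. [r3c5∈{1,3,4,6}] in col 5, 6 fits only at r3c5, so r3c5=6.
Step 2. [r1c1∈{4}] r1c1 has the single candidate 4. So r1c1=4.
Step 3. [r6c4∈{3}] r6c4 has the single candidate 3, so r6c4=3.
Step 4. [r4c3∈{1,4,6}] col 3 places 4 nowhere but r4c3. So r4c3=4.
Step 5. [r1c2∈{3,5}] 3 has one home in col 2: r1c2, so r1c2=3.
Step 6. [r3c6∈{1,3,4}] across row 3, 3 lands solely at r3c6 ⇒ r3c6=3.
Step 7. [r2c3∈{6}] only 6 remains possible at r2c3. So r2c3=6.
Step 8. [r3c1∈{1}] r3c1's peers cover all but 1. So r3c1=1.
Step 9. [r2c5∈{3,4}] across row 2, 3 lands solely at r2c5, so r2c5=3.
Step 10. [r4c6∈{1}] nothing but 1 survives at r4c6, so r4c6=1.
Step 11. [r4c2∈{6}] r4c2's peers cover all but 6. So r4c2=6.
Step 12. [r6c1∈{6}] r6c1 is down to just 6 ⇒ r6c1=6.
Step 13. [r2c1∈{2}] only 2 remains possible at r2c1. So r2c1=2.
Step 14. [r1c5∈{1}] only 1 remains possible at r1c5 ⇒ r1c5=1.
Step 15. [r2c6∈{4}] nothing but 4 survives at r2c6, so r2c6=4.
Step 16. [r3c4∈{4}] r3c4's peers cover all but 4, so r3c4=4.
Step 17. [r6c3∈{1}] r6c3 is down to just 1. So r6c3=1.
Step 18. [r5c5∈{4}] r5c5 is down to just 4 ⇒ r5c5=4.
Step 19. [r5c3∈{3}] r5c3's peers cover all but 3, so r5c3=3.
Step 20. [r4c4∈{2}] nothing but 2 survives at r4c4, so r4c4=2.
Step 21. [r3c2∈{5}] only 5 remains possible at r3c2 ⇒ r3c2=5.
Step 22. [r6c6∈{5}] only 5 remains possible at r6c6 ⇒ r6c6=5.
Step 23. [r1c3∈{5}] r1c3 has the single candidate 5 ⇒ r1c3=5.

Answer: 4 3 5 6 1 2 / 2 1 6 5 3 4 / 1 5 2 4 6 3 / 3 6 4 2 5 1 / 5 2 3 1 4 6 / 6 4 1 3 2 5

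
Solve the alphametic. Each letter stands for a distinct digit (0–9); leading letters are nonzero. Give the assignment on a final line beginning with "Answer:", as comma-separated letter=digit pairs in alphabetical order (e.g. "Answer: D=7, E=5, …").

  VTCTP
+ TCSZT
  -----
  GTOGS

Step 1. [col 1: P + T ≡ S (mod 10)] no forcing yet in column 1 (carry-in 0); T=3 is free and consistent — try it, so T=3.
Step 2. [col 1: P + T ≡ S (mod 10)] no forcing yet in column 1 (carry-in 0); P=4 is free and consistent — try it. So P=4.
Step 3. [col 1: P + T ≡ S (mod 10)] from column 1 (P=4, T=3, carry-in 0, digits 3,4 already taken and all letters distinct): S must equal 7. So S=7.
Step 4. [col 2: T + Z ≡ G (mod 10)] several values work for Z in column 2 (T + Z ≡ G (mod 10), carry-in 0); try Z=2. So Z=2.
Step 5. [col 2: T + Z ≡ G (mod 10)] column 2: given T=3, Z=2, carry-in 0, and digits 2,3,4,7 already taken and all letters distinct, T+Z≡G (mod 10) forces G=5. So G=5.
Step 6. [col 3: C + S ≡ O (mod 10)] column 3 (C + S ≡ O (mod 10), carry-in 0) doesn't pin O yet; pick O=6 and continue. So O=6.
Step 7. [col 3: C + S ≡ O (mod 10)] column 3 reads C+S+carry(0)=O with S=7, O=6; with digits 2,3,4,5,6,7 already taken and all letters distinct, the only value for C is 9. So C=9.
Step 8. [col 5: V + T ≡ G (mod 10)] from column 5 (T=3, G=5, carry-in 1, digits 2,3,4,5,6,7,9 already taken and all letters distinct): V must equal 1, so V=1.

Answer: C=9, G=5, O=6, P=4, S=7, T=3, V=1, Z=2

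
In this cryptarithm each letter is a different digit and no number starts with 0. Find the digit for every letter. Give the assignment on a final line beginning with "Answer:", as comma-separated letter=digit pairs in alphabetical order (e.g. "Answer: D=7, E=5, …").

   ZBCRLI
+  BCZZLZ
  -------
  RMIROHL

Step 1. [col 1: I + Z ≡ L (mod 10)] no forcing yet in column 1 (carry-in 0); I=9 is free and consistent — try it, so I=9.
Step 2. [col 1: I + Z ≡ L (mod 10)] no forcing yet in column 1 (carry-in 0); L=7 is free and consistent — try it, so L=7.
Step 3. [col 1: I + Z ≡ L (mod 10)] in column 1 we have I+Z≡L with carry-in 0; given I=9, L=7 and digits 7,9 already taken and all letters distinct, that pins Z to 8, so Z=8.
Step 4. [R] adding two 6-digit numbers gives at most 6+1 digits, and here it does — R is that final carry and must be 1 ⇒ R=1.
Step 5. [col 2: L + L ≡ H (mod 10)] column 2: given L=7, carry-in 1, and digits 1,7,8,9 already taken and all letters distinct, L+L≡H (mod 10) forces H=5, so H=5.
Step 6. [col 3: R + Z ≡ O (mod 10)] column 3: given R=1, Z=8, carry-in 1, and digits 1,5,7,8,9 already taken and all letters distinct, R+Z≡O (mod 10) forces O=0 ⇒ O=0.
Step 7. [col 4: C + Z ≡ R (mod 10)] column 4 reads C+Z+carry(1)=R with Z=8, R=1; with digits 0,1,5,7,8,9 already taken and all letters distinct, the only value for C is 2 ⇒ C=2.
Step 8. [col 5: B + C ≡ I (mod 10)] column 5: given C=2, I=9, carry-in 1, and digits 0,1,2,5,7,8,9 already taken and all letters distinct, B+C≡I (mod 10) forces B=6. So B=6.
Step 9. [col 6: Z + B ≡ M (mod 10)] in column 6 we have Z+B≡M with carry-in 0; given Z=8, B=6 and digits 0,1,2,5,6,7,8,9 already taken and all letters distinct, that pins M to 4, so M=4.

Answer: B=6, C=2, H=5, I=9, L=7, M=4, O=0, R=1, Z=8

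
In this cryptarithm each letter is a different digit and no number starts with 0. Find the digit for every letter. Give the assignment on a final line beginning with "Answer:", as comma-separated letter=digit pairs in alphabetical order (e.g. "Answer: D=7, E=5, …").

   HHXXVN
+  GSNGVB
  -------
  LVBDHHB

Step 1. [L] adding two 6-digit numbers gives at most 6+1 digits, and here it does — L is that final carry and must be 1, so L=1.
Step 2. [col 1: N + B ≡ B (mod 10)] column 1: given nothing yet, carry-in 0, and digits 1 already taken and all letters distinct, N+B≡B (mod 10) forces N=0. So N=0.
Step 3. [col 1: N + B ≡ B (mod 10)] no forcing yet in column 1 (carry-in 0); B=9 is free and consistent — try it, so B=9.
Step 4. [col 2: V + V ≡ H (mod 10)] H=4 is one option consistent with column 2 (V + V ≡ H (mod 10), carry-in 0) — take it. So H=4.
Step 5. [col 2: V + V ≡ H (mod 10)] column 2 (V + V ≡ H (mod 10), carry-in 0) doesn't pin V yet; pick V=2 and continue. So V=2.
Step 6. [col 3: X + G ≡ H (mod 10)] several values work for X in column 3 (X + G ≡ H (mod 10), carry-in 0); try X=6. So X=6.
Step 7. [col 3: X + G ≡ H (mod 10)] column 3: given X=6, H=4, carry-in 0, and digits 0,1,2,4,6,9 already taken and all letters distinct, X+G≡H (mod 10) forces G=8 ⇒ G=8.
Step 8. [col 4: X + N ≡ D (mod 10)] from column 4 (X=6, N=0, carry-in 1, digits 0,1,2,4,6,8,9 already taken and all letters distinct): D must equal 7, so D=7.
Step 9. [col 5: H + S ≡ B (mod 10)] column 5: given H=4, B=9, carry-in 0, and digits 0,1,2,4,6,7,8,9 already taken and all letters distinct, H+S≡B (mod 10) forces S=5. So S=5.

Answer: B=9, D=7, G=8, H=4, L=1, N=0, S=5, V=2, X=6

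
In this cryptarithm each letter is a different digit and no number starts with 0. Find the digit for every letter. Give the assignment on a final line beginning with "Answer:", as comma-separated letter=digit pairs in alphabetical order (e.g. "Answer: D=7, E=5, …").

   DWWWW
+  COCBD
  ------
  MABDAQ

Step 1. [col 1: W + D ≡ Q (mod 10)] W=6 is one option consistent with column 1 (W + D ≡ Q (mod 10), carry-in 0) — take it. So W=6.
Step 2. [col 1: W + D ≡ Q (mod 10)] several values work for D in column 1 (W + D ≡ Q (mod 10), carry-in 0); try D=4 ⇒ D=4.
Step 3. [M] M is the leading digit of a 6-digit sum of two 5-digit numbers; the final carry is exactly 1. So M=1.
Step 4. [col 1: W + D ≡ Q (mod 10)] from column 1 (W=6, D=4, carry-in 0, digits 1,4,6 already taken and all letters distinct): Q must equal 0. So Q=0.
Step 5. [col 2: W + B ≡ A (mod 10)] no forcing yet in column 2 (carry-in 1); A=2 is free and consistent — try it, so A=2.
Step 6. [col 2: W + B ≡ A (mod 10)] column 2 reads W+B+carry(1)=A with W=6, A=2; with digits 0,1,2,4,6 already taken and all letters distinct, the only value for B is 5, so B=5.
Step 7. [col 3: W + C ≡ D (mod 10)] from column 3 (W=6, D=4, carry-in 1, digits 0,1,2,4,5,6 already taken and all letters distinct): C must equal 7, so C=7.
Step 8. [col 4: W + O ≡ B (mod 10)] from column 4 (W=6, B=5, carry-in 1, digits 0,1,2,4,5,6,7 already taken and all letters distinct): O must equal 8, so O=8.

Answer: A=2, B=5, C=7, D=4, M=1, O=8, Q=0, W=6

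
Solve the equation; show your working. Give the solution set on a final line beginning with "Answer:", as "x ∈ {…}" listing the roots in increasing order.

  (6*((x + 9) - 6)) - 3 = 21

Step 1. [(6*((x + 9) - 6)) - 3 = 21] the outer -3 inverts by adding 3, so sub: 6*((x + 9) - 6) = 24.
Step 2. [6*((x + 9) - 6) = 24] 6 out front; divide by 6, so div: (x + 9) - 6 = 4.
Step 3. [(x + 9) - 6 = 4] add 6: x sits inside (… - 6), so sub: x + 9 = 10.
Step 4. [x + 9 = 10] the outer +9 inverts by subtracting 9. So sub: x = 1.

Answer: x ∈ {1}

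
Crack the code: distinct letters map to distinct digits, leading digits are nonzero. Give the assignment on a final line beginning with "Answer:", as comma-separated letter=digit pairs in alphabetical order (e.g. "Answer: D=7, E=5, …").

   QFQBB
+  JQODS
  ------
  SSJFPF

Step 1. [col 1: B + S ≡ F (mod 10)] no forcing yet in column 1 (carry-in 0); S=1 is free and consistent — try it. So S=1.
Step 2. [col 1: B + S ≡ F (mod 10)] column 1 (B + S ≡ F (mod 10), carry-in 0) doesn't pin F yet; pick F=5 and continue, so F=5.
Step 3. [col 1: B + S ≡ F (mod 10)] column 1 reads B+S+carry(0)=F with S=1, F=5; with digits 1,5 already taken and all letters distinct, the only value for B is 4 ⇒ B=4.
Step 4. [col 2: B + D ≡ P (mod 10)] P=6 is one option consistent with column 2 (B + D ≡ P (mod 10), carry-in 0) — take it, so P=6.
Step 5. [col 2: B + D ≡ P (mod 10)] column 2: given B=4, P=6, carry-in 0, and digits 1,4,5,6 already taken and all letters distinct, B+D≡P (mod 10) forces D=2, so D=2.
Step 6. [col 3: Q + O ≡ F (mod 10)] several values work for O in column 3 (Q + O ≡ F (mod 10), carry-in 0); try O=8. So O=8.
Step 7. [col 3: Q + O ≡ F (mod 10)] column 3 reads Q+O+carry(0)=F with O=8, F=5; with digits 1,2,4,5,6,8 already taken and all letters distinct, the only value for Q is 7 ⇒ Q=7.
Step 8. [col 4: F + Q ≡ J (mod 10)] in column 4 we have F+Q≡J with carry-in 1; given F=5, Q=7 and digits 1,2,4,5,6,7,8 already taken and all letters distinct, that pins J to 3 ⇒ J=3.

Answer: B=4, D=2, F=5, J=3, O=8, P=6, Q=7, S=1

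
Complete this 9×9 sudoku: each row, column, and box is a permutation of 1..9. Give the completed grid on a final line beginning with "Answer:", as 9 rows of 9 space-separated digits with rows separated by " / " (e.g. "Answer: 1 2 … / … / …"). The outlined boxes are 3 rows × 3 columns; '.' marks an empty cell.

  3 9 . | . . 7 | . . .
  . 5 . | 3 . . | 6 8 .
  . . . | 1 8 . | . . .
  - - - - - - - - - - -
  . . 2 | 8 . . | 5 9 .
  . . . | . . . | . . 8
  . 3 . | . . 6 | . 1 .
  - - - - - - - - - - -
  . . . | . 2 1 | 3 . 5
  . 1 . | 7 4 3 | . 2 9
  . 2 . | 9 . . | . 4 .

Step 1. [r7c2∈{4,6,7,8}] across col 2, 8 lands solely at r7c2. So r7c2=8.
Step 2. [r4c6∈{4}] r4c6 is down to just 4. So r4c6=4.
Step 3. [r1c4∈{2,4,5,6}] col 4 places 4 nowhere but r1c4, so r1c4=4.
Step 4. [r6c1∈{4,5,7,8,9}] r6c1 is the only open cell in col 1 admitting 8 ⇒ r6c1=8.
Step 5. [r2c5∈{9}] nothing but 9 survives at r2c5 ⇒ r2c5=9.
Step 6. [r6c3∈{4,5,7,9}] across row 6, 9 lands solely at r6c3. So r6c3=9.
Step 7. [r7c4∈{6}] only 6 remains possible at r7c4, so r7c4=6.
Step 8. [r9c5∈{5}] r9c5 is down to just 5. So r9c5=5.
Step 9. [r5c8∈{3,6,7}] across col 8, 6 lands solely at r5c8. So r5c8=6.
Step 10. [r7c8∈{7}] r7c8 has the single candidate 7. So r7c8=7.
Step 11. [r2c6∈{2}] only 2 remains possible at r2c6, so r2c6=2.
Step 12. [r3c1∈{2,4,6,7}] 2 has one home in col 1: r3c1, so r3c1=2.
Step 13. [r6c5∈{7}] r6c5's peers cover all but 7 ⇒ r6c5=7.
Step 14. [r7c3∈{4}] r7c3 is down to just 4 ⇒ r7c3=4.
Step 15. [r4c9∈{3,7}] in box 6, 3 fits only at r4c9. So r4c9=3.
Step 16. [r5c7∈{2,4,7}] box 6 places 7 nowhere but r5c7, so r5c7=7.
Step 17. [r9c9∈{1,6}] r9c9 is the only open cell in col 9 admitting 6, so r9c9=6.
Step 18. [r9c1∈{7}] nothing but 7 survives at r9c1, so r9c1=7.
Step 19. [r6c4∈{2,5}] 5 has one home in row 6: r6c4, so r6c4=5.
Step 20. [r1c3∈{1,6,8}] across row 1, 8 lands solely at r1c3, so r1c3=8.
Step 21. [r9c7∈{1,8}] row 9 places 1 nowhere but r9c7, so r9c7=1.
Step 22. [r1c9∈{1,2}] 1 has one home in row 1: r1c9, so r1c9=1.
Step 23. [r4c5∈{1}] only 1 remains possible at r4c5 ⇒ r4c5=1.
Step 24. [r4c1∈{6}] r4c1's peers cover all but 6 ⇒ r4c1=6.
Step 25. [r3c2∈{4,6,7}] in col 2, 6 fits only at r3c2. So r3c2=6.
Step 26. [r2c1∈{1,4}] 4 has one home in box 1: r2c1. So r2c1=4.
Step 27. [r6c9∈{2,4}] across col 9, 2 lands solely at r6c9, so r6c9=2.
Step 28. [r5c1∈{1,5}] 1 has one home in col 1: r5c1, so r5c1=1.
Step 29. [r3c3∈{7}] nothing but 7 survives at r3c3 ⇒ r3c3=7.
Step 30. [r3c8∈{3,5}] across row 3, 3 lands solely at r3c8 ⇒ r3c8=3.
Step 31. [r3c9∈{4}] only 4 remains possible at r3c9 ⇒ r3c9=4.
Step 32. [r8c3∈{5,6}] r8c3 is the only open cell in row 8 admitting 6. So r8c3=6.
Step 33. [r8c1∈{5}] r8c1 has the single candidate 5, so r8c1=5.
Step 34. [r7c1∈{9}] r7c1 has the single candidate 9 ⇒ r7c1=9.
Step 35. [r1c5∈{6}] r1c5's peers cover all but 6. So r1c5=6.
Step 36. [r5c3∈{5}] r5c3 is down to just 5 ⇒ r5c3=5.
Step 37. [r5c4∈{2}] r5c4's peers cover all but 2, so r5c4=2.
Step 38. [r3c7∈{9}] r3c7 has the single candidate 9, so r3c7=9.
Step 39. [r2c3∈{1}] only 1 remains possible at r2c3. So r2c3=1.
Step 40. [r2c9∈{7}] r2c9 is down to just 7, so r2c9=7.
Step 41. [r6c7∈{4}] r6c7 is down to just 4, so r6c7=4.
Step 42. [r3c6∈{5}] r3c6 is down to just 5 ⇒ r3c6=5.
Step 43. [r4c2∈{7}] r4c2 has the single candidate 7, so r4c2=7.
Step 44. [r5c6∈{9}] r5c6 is down to just 9. So r5c6=9.
Step 45. [r1c8∈{5}] nothing but 5 survives at r1c8, so r1c8=5.
Step 46. [r5c5∈{3}] r5c5 has the single candidate 3, so r5c5=3.
Step 47. [r9c6∈{8}] only 8 remains possible at r9c6 ⇒ r9c6=8.
Step 48. [r9c3∈{3}] r9c3 has the single candidate 3, so r9c3=3.
Step 49. [r1c7∈{2}] r1c7's peers cover all but 2, so r1c7=2.
Step 50. [r8c7∈{8}] only 8 remains possible at r8c7. So r8c7=8.
Step 51. [r5c2∈{4}] r5c2 has the single candidate 4 ⇒ r5c2=4.

Answer: 3 9 8 4 6 7 2 5 1 / 4 5 1 3 9 2 6 8 7 / 2 6 7 1 8 5 9 3 4 / 6 7 2 8 1 4 5 9 3 / 1 4 5 2 3 9 7 6 8 / 8 3 9 5 7 6 4 1 2 / 9 8 4 6 2 1 3 7 5 / 5 1 6 7 4 3 8 2 9 / 7 2 3 9 5 8 1 4 6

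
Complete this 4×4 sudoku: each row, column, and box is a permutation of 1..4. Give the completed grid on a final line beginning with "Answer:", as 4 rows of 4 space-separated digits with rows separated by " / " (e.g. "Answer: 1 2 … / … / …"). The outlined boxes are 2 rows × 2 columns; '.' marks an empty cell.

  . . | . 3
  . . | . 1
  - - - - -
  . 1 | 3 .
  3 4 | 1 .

Step 1. [r1c2∈{2}] nothing but 2 survives at r1c2. So r1c2=2.
Step 2. [r2c1∈{4}] only 4 remains possible at r2c1. So r2c1=4.
Step 3. [r4c4∈{2}] r4c4 is down to just 2. So r4c4=2.
Step 4. [r2c3∈{2}] r2c3's peers cover all but 2. So r2c3=2.
Step 5. [r2c2∈{3}] r2c2's peers cover all but 3, so r2c2=3.
Step 6. [r1c1∈{1}] r1c1 is down to just 1. So r1c1=1.
Step 7. [r1c3∈{4}] r1c3 is down to just 4. So r1c3=4.
Step 8. [r3c1∈{2}] r3c1 is down to just 2. So r3c1=2.
Step 9. [r3c4∈{4}] r3c4's peers cover all but 4, so r3c4=4.

Answer: 1 2 4 3 / 4 3 2 1 / 2 1 3 4 / 3 4 1 2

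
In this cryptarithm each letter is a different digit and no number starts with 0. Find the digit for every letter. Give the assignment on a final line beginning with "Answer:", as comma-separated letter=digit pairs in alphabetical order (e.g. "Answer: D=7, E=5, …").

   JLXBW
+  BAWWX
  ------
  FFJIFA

Step 1. [col 1: W + X ≡ A (mod 10)] several values work for A in column 1 (W + X ≡ A (mod 10), carry-in 0); try A=5, so A=5.
Step 2. [col 1: W + X ≡ A (mod 10)] no forcing yet in column 1 (carry-in 0); X=7 is free and consistent — try it. So X=7.
Step 3. [col 1: W + X ≡ A (mod 10)] column 1: given X=7, A=5, carry-in 0, and digits 5,7 already taken and all letters distinct, W+X≡A (mod 10) forces W=8, so W=8.
Step 4. [col 2: B + W ≡ F (mod 10)] column 2 (B + W ≡ F (mod 10), carry-in 1) doesn't pin F yet; pick F=1 and continue. So F=1.
Step 5. [col 2: B + W ≡ F (mod 10)] from column 2 (W=8, F=1, carry-in 1, digits 1,5,7,8 already taken and all letters distinct): B must equal 2, so B=2.
Step 6. [col 3: X + W ≡ I (mod 10)] column 3: given X=7, W=8, carry-in 1, and digits 1,2,5,7,8 already taken and all letters distinct, X+W≡I (mod 10) forces I=6 ⇒ I=6.
Step 7. [col 4: L + A ≡ J (mod 10)] several values work for L in column 4 (L + A ≡ J (mod 10), carry-in 1); try L=3, so L=3.
Step 8. [col 4: L + A ≡ J (mod 10)] from column 4 (L=3, A=5, carry-in 1, digits 1,2,3,5,6,7,8 already taken and all letters distinct): J must equal 9, so J=9.

Answer: A=5, B=2, F=1, I=6, J=9, L=3, W=8, X=7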